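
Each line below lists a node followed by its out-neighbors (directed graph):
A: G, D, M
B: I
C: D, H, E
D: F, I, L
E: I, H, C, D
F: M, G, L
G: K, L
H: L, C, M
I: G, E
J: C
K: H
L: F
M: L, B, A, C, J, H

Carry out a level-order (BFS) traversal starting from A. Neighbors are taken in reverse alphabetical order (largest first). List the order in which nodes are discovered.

A M G D L J H C B K I F E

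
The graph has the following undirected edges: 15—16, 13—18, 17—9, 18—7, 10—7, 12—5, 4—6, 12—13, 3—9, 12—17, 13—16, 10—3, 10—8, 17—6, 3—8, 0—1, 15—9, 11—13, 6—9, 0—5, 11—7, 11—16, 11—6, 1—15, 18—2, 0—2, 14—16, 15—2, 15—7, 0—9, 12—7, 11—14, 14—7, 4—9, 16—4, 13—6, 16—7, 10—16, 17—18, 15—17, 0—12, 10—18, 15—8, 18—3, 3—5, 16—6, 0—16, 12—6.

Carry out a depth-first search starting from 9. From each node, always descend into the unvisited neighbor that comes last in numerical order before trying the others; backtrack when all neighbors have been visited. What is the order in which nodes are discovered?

Visit 9
9 → 17
17 → 18
18 → 13
13 → 16
16 → 15
15 → 8
8 → 10
10 → 7
7 → 14
14 → 11
11 → 6
6 → 12
12 → 5
5 → 3
5 → 0
0 → 2
0 → 1
6 → 4

9, 17, 18, 13, 16, 15, 8, 10, 7, 14, 11, 6, 12, 5, 3, 0, 2, 1, 4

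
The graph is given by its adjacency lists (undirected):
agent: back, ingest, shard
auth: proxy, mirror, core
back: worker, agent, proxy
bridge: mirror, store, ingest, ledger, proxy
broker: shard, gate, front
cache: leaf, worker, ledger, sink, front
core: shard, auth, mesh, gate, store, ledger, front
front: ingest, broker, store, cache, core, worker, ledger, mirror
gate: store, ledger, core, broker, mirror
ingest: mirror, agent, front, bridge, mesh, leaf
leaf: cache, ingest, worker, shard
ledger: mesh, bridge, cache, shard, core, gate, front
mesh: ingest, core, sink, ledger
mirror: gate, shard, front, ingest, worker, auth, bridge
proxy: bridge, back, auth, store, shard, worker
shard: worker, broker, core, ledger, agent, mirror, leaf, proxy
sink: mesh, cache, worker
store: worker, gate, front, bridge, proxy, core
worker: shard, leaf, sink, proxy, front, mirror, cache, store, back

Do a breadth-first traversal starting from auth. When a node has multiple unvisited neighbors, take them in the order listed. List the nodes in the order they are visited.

Visit auth; enqueue proxy, mirror, core → queue [proxy, mirror, core]
Visit proxy; enqueue bridge, back, store, shard, worker → queue [mirror, core, bridge, back, store, shard, worker]
Visit mirror; enqueue gate, front, ingest → queue [core, bridge, back, store, shard, worker, gate, front, ingest]
Visit core; enqueue mesh, ledger → queue [bridge, back, store, shard, worker, gate, front, ingest, mesh, ledger]
Visit bridge → queue [back, store, shard, worker, gate, front, ingest, mesh, ledger]
Visit back; enqueue agent → queue [store, shard, worker, gate, front, ingest, mesh, ledger, agent]
Visit store → queue [shard, worker, gate, front, ingest, mesh, ledger, agent]
Visit shard; enqueue broker, leaf → queue [worker, gate, front, ingest, mesh, ledger, agent, broker, leaf]
Visit worker; enqueue sink, cache → queue [gate, front, ingest, mesh, ledger, agent, broker, leaf, sink, cache]
Visit gate → queue [front, ingest, mesh, ledger, agent, broker, leaf, sink, cache]
Visit front → queue [ingest, mesh, ledger, agent, broker, leaf, sink, cache]
Visit ingest → queue [mesh, ledger, agent, broker, leaf, sink, cache]
Visit mesh → queue [ledger, agent, broker, leaf, sink, cache]
Visit ledger → queue [agent, broker, leaf, sink, cache]
Visit agent → queue [broker, leaf, sink, cache]
Visit broker → queue [leaf, sink, cache]
Visit leaf → queue [sink, cache]
Visit sink → queue [cache]
Visit cache → queue []

auth → proxy → mirror → core → bridge → back → store → shard → worker → gate → front → ingest → mesh → ledger → agent → broker → leaf → sink → cache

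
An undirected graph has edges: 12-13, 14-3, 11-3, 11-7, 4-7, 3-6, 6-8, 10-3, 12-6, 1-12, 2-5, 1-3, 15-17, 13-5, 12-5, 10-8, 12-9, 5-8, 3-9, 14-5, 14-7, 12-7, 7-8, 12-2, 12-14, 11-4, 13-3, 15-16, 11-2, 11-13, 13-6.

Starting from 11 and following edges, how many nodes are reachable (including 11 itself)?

BFS from 11 visits: 11, 2, 3, 4, 7, 13, 5, 12, 1, 6, 9, 10, 14, 8
Reachable nodes: 14 of 17 total.

14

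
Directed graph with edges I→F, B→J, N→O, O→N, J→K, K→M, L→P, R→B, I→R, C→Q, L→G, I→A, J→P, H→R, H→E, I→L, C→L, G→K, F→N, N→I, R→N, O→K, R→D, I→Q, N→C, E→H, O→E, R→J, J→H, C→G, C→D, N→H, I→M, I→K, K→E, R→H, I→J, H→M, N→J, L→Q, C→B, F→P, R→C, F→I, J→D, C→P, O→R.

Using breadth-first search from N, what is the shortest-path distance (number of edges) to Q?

2

Level 0: N
Level 1: C, H, I, J, O
Level 2: A, B, D, E, F, G, K, L, M, P, Q, R
Q first appears at level 2.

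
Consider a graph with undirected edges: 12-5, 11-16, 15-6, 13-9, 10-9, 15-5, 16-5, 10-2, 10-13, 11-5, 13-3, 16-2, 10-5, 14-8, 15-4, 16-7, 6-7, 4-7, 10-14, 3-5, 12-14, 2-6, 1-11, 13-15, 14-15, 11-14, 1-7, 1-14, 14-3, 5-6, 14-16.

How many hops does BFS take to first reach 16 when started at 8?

Level 0: 8
Level 1: 14
Level 2: 1, 3, 10, 11, 12, 15, 16
Level 3: 2, 4, 5, 6, 7, 9, 13
16 first appears at level 2.

2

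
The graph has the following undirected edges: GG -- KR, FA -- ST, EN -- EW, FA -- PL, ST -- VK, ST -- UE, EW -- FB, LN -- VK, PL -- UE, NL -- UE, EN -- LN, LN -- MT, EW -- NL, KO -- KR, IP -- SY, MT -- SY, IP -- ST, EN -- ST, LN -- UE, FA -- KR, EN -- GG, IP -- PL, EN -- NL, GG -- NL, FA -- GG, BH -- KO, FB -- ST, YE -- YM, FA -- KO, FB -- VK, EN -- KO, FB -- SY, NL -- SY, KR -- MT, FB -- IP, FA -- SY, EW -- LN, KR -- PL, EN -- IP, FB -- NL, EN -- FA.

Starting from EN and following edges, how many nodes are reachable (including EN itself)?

BFS from EN visits: EN, ST, NL, LN, KO, IP, GG, FA, EW, VK, UE, FB, SY, MT, KR, BH, PL
Reachable nodes: 17 of 19 total.

17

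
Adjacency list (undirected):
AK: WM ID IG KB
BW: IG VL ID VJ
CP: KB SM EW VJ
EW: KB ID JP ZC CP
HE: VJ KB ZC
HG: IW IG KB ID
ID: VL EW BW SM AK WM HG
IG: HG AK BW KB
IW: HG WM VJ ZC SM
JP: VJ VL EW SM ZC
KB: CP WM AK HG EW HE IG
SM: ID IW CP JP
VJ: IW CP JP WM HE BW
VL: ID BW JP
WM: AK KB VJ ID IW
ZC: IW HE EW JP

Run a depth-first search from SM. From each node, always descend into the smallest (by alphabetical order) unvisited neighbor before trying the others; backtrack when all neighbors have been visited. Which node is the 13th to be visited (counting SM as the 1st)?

Visit SM
SM → CP
CP → EW
EW → ID
ID → AK
AK → IG
IG → BW
BW → VJ
VJ → HE
HE → KB
KB → HG
HG → IW
IW → WM
IW → ZC
ZC → JP
JP → VL

Visit order: SM, CP, EW, ID, AK, IG, BW, VJ, HE, KB, HG, IW, WM, ZC, JP, VL

WM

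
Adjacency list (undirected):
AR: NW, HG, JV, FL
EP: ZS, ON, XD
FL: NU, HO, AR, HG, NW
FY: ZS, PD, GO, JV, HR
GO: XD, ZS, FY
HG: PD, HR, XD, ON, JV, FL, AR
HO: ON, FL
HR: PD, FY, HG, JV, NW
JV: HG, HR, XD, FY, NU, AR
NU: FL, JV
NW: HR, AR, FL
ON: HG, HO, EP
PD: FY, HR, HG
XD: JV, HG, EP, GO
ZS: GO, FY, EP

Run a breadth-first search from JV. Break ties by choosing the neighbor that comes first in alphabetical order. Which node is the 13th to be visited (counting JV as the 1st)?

Visit JV; enqueue AR, FY, HG, HR, NU, XD → queue [AR, FY, HG, HR, NU, XD]
Visit AR; enqueue FL, NW → queue [FY, HG, HR, NU, XD, FL, NW]
Visit FY; enqueue GO, PD, ZS → queue [HG, HR, NU, XD, FL, NW, GO, PD, ZS]
Visit HG; enqueue ON → queue [HR, NU, XD, FL, NW, GO, PD, ZS, ON]
Visit HR → queue [NU, XD, FL, NW, GO, PD, ZS, ON]
Visit NU → queue [XD, FL, NW, GO, PD, ZS, ON]
Visit XD; enqueue EP → queue [FL, NW, GO, PD, ZS, ON, EP]
Visit FL; enqueue HO → queue [NW, GO, PD, ZS, ON, EP, HO]
Visit NW → queue [GO, PD, ZS, ON, EP, HO]
Visit GO → queue [PD, ZS, ON, EP, HO]
Visit PD → queue [ZS, ON, EP, HO]
Visit ZS → queue [ON, EP, HO]
Visit ON → queue [EP, HO]
Visit EP → queue [HO]
Visit HO → queue []

Visit order: JV, AR, FY, HG, HR, NU, XD, FL, NW, GO, PD, ZS, ON, EP, HO

ON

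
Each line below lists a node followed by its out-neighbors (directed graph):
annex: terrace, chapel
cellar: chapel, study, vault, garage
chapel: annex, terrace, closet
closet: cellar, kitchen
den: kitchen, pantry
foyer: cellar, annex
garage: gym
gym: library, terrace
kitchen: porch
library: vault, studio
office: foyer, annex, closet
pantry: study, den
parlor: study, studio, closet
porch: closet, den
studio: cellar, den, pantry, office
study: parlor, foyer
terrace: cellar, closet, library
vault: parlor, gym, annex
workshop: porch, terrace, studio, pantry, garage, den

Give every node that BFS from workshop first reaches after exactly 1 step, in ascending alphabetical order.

Level 0: workshop
Level 1: den, garage, pantry, porch, studio, terrace
Level 2: cellar, closet, gym, kitchen, library, office, study
Level 3: annex, chapel, foyer, parlor, vault

den, garage, pantry, porch, studio, terrace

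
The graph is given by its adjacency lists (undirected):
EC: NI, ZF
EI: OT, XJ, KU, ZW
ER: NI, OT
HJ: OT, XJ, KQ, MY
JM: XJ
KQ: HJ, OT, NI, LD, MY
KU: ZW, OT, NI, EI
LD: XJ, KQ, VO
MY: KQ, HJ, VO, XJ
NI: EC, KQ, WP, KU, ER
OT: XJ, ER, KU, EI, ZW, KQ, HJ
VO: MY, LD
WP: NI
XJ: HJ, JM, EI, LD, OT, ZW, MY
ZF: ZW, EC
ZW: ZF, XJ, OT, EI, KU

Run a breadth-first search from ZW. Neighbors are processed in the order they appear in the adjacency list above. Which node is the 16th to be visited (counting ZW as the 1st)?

WP

Visit ZW; enqueue ZF, XJ, OT, EI, KU → queue [ZF, XJ, OT, EI, KU]
Visit ZF; enqueue EC → queue [XJ, OT, EI, KU, EC]
Visit XJ; enqueue HJ, JM, LD, MY → queue [OT, EI, KU, EC, HJ, JM, LD, MY]
Visit OT; enqueue ER, KQ → queue [EI, KU, EC, HJ, JM, LD, MY, ER, KQ]
Visit EI → queue [KU, EC, HJ, JM, LD, MY, ER, KQ]
Visit KU; enqueue NI → queue [EC, HJ, JM, LD, MY, ER, KQ, NI]
Visit EC → queue [HJ, JM, LD, MY, ER, KQ, NI]
Visit HJ → queue [JM, LD, MY, ER, KQ, NI]
Visit JM → queue [LD, MY, ER, KQ, NI]
Visit LD; enqueue VO → queue [MY, ER, KQ, NI, VO]
Visit MY → queue [ER, KQ, NI, VO]
Visit ER → queue [KQ, NI, VO]
Visit KQ → queue [NI, VO]
Visit NI; enqueue WP → queue [VO, WP]
Visit VO → queue [WP]
Visit WP → queue []

Visit order: ZW, ZF, XJ, OT, EI, KU, EC, HJ, JM, LD, MY, ER, KQ, NI, VO, WP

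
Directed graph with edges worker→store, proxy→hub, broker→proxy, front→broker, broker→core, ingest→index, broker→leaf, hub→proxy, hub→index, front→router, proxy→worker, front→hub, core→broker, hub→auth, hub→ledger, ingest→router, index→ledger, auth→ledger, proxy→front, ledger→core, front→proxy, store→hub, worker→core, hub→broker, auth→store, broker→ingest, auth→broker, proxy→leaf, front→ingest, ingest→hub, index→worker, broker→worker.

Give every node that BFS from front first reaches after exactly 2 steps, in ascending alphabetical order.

auth, core, index, leaf, ledger, worker

Level 0: front
Level 1: broker, hub, ingest, proxy, router
Level 2: auth, core, index, leaf, ledger, worker
Level 3: store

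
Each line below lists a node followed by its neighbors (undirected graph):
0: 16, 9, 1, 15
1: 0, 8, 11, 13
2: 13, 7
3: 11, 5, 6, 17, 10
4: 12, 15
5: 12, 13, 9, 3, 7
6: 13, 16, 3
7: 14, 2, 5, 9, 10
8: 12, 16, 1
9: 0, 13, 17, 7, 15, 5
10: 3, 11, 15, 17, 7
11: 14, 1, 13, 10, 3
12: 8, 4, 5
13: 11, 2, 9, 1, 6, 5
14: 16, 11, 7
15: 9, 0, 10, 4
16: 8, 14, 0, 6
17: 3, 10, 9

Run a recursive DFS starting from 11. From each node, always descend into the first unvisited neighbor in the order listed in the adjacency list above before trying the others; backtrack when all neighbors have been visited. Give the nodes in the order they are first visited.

Visit 11
11 → 14
14 → 16
16 → 8
8 → 12
12 → 4
4 → 15
15 → 9
9 → 0
0 → 1
1 → 13
13 → 2
2 → 7
7 → 5
5 → 3
3 → 6
3 → 17
17 → 10

11, 14, 16, 8, 12, 4, 15, 9, 0, 1, 13, 2, 7, 5, 3, 6, 17, 10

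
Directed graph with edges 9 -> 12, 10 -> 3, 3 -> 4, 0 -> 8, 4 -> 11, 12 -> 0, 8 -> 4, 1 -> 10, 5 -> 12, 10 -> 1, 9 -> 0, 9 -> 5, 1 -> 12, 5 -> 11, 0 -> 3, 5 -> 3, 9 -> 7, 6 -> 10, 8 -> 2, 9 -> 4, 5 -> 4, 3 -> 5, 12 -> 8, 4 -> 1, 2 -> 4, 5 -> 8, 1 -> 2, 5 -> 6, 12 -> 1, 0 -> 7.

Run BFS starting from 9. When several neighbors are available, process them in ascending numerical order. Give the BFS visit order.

Visit 9; enqueue 0, 4, 5, 7, 12 → queue [0, 4, 5, 7, 12]
Visit 0; enqueue 3, 8 → queue [4, 5, 7, 12, 3, 8]
Visit 4; enqueue 1, 11 → queue [5, 7, 12, 3, 8, 1, 11]
Visit 5; enqueue 6 → queue [7, 12, 3, 8, 1, 11, 6]
Visit 7 → queue [12, 3, 8, 1, 11, 6]
Visit 12 → queue [3, 8, 1, 11, 6]
Visit 3 → queue [8, 1, 11, 6]
Visit 8; enqueue 2 → queue [1, 11, 6, 2]
Visit 1; enqueue 10 → queue [11, 6, 2, 10]
Visit 11 → queue [6, 2, 10]
Visit 6 → queue [2, 10]
Visit 2 → queue [10]
Visit 10 → queue []

9 -> 0 -> 4 -> 5 -> 7 -> 12 -> 3 -> 8 -> 1 -> 11 -> 6 -> 2 -> 10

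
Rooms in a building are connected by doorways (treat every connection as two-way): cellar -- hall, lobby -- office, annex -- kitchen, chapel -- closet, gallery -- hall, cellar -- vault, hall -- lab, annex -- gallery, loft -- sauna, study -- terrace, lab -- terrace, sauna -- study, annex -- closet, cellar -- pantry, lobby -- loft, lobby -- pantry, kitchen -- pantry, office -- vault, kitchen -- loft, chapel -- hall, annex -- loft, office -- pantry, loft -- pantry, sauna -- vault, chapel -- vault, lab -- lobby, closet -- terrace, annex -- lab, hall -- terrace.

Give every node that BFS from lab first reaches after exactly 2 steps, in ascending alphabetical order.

Level 0: lab
Level 1: annex, hall, lobby, terrace
Level 2: cellar, chapel, closet, gallery, kitchen, loft, office, pantry, study
Level 3: sauna, vault

cellar, chapel, closet, gallery, kitchen, loft, office, pantry, study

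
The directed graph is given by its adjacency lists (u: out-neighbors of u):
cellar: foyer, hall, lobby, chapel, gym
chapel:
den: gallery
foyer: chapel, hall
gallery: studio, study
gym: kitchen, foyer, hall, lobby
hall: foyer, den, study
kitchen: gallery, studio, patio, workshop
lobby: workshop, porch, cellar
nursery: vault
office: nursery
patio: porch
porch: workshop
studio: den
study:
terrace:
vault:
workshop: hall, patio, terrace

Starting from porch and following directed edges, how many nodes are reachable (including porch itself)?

BFS from porch visits: porch, workshop, terrace, patio, hall, study, foyer, den, chapel, gallery, studio
Reachable nodes: 11 of 18 total.

11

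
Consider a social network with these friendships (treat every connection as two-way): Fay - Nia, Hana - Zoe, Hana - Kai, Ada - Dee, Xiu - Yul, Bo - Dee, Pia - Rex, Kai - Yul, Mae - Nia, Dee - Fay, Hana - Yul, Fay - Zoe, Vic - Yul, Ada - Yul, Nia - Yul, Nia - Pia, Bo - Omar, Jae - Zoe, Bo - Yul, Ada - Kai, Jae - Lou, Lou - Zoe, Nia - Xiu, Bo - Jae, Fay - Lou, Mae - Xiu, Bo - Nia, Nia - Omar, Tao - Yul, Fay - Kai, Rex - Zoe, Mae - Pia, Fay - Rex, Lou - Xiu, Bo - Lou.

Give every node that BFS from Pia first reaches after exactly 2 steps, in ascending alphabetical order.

Bo, Fay, Omar, Xiu, Yul, Zoe

Level 0: Pia
Level 1: Mae, Nia, Rex
Level 2: Bo, Fay, Omar, Xiu, Yul, Zoe
Level 3: Ada, Dee, Hana, Jae, Kai, Lou, Tao, Vic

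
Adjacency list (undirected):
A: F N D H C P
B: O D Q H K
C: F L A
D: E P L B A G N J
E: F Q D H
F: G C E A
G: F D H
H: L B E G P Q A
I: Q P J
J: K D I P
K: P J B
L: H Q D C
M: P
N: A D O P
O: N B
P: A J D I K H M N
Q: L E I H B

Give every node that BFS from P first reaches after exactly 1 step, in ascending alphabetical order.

Level 0: P
Level 1: A, D, H, I, J, K, M, N
Level 2: B, C, E, F, G, L, O, Q

A, D, H, I, J, K, M, N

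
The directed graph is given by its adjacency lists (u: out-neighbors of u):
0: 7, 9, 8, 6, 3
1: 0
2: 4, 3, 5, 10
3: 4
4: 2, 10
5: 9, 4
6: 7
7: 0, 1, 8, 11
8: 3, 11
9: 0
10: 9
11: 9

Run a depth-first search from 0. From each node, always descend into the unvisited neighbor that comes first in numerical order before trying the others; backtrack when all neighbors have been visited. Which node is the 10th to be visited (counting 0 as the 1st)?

1

Visit 0
0 → 3
3 → 4
4 → 2
2 → 5
5 → 9
2 → 10
0 → 6
6 → 7
7 → 1
7 → 8
8 → 11

Visit order: 0, 3, 4, 2, 5, 9, 10, 6, 7, 1, 8, 11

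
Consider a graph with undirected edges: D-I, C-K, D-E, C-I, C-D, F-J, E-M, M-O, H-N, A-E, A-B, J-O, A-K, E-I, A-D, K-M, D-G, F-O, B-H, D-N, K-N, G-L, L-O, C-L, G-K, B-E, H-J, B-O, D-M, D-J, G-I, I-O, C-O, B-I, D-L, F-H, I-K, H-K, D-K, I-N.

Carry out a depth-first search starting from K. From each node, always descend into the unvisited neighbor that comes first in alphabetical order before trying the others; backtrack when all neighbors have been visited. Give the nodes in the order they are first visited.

K -> A -> B -> E -> D -> C -> I -> G -> L -> O -> F -> H -> J -> N -> M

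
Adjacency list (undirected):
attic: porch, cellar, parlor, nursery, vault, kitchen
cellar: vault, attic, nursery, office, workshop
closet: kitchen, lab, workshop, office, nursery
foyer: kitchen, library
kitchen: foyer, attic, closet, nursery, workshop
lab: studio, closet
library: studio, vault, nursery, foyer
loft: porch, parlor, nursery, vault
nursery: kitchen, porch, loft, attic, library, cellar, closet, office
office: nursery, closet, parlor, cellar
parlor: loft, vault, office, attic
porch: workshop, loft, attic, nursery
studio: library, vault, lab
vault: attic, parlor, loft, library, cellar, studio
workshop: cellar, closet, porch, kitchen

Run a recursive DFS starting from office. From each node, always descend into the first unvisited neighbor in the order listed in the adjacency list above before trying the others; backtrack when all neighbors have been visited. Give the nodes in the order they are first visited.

Visit office
office → nursery
nursery → kitchen
kitchen → foyer
foyer → library
library → studio
studio → vault
vault → attic
attic → porch
porch → workshop
workshop → cellar
workshop → closet
closet → lab
porch → loft
loft → parlor

office nursery kitchen foyer library studio vault attic porch workshop cellar closet lab loft parlor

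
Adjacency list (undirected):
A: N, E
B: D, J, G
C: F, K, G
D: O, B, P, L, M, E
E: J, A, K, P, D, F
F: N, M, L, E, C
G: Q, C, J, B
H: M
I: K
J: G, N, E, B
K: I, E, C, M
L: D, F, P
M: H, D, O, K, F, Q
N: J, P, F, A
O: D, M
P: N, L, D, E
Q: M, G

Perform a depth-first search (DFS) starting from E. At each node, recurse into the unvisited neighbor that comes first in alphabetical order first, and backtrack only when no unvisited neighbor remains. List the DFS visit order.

E, A, N, F, C, G, B, D, L, P, M, H, K, I, O, Q, J

Visit E
E → A
A → N
N → F
F → C
C → G
G → B
B → D
D → L
L → P
D → M
M → H
M → K
K → I
M → O
M → Q
B → J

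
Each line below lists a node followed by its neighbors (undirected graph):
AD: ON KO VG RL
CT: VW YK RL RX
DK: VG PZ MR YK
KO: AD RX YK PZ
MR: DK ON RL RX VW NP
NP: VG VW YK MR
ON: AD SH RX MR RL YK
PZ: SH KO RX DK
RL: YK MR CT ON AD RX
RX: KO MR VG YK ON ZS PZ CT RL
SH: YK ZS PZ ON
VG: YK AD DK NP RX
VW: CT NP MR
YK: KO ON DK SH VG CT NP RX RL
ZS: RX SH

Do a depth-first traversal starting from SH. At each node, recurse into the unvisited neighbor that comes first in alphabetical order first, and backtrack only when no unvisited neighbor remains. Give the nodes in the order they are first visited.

SH -> ON -> AD -> KO -> PZ -> DK -> MR -> NP -> VG -> RX -> CT -> RL -> YK -> VW -> ZS

Visit SH
SH → ON
ON → AD
AD → KO
KO → PZ
PZ → DK
DK → MR
MR → NP
NP → VG
VG → RX
RX → CT
CT → RL
RL → YK
CT → VW
RX → ZS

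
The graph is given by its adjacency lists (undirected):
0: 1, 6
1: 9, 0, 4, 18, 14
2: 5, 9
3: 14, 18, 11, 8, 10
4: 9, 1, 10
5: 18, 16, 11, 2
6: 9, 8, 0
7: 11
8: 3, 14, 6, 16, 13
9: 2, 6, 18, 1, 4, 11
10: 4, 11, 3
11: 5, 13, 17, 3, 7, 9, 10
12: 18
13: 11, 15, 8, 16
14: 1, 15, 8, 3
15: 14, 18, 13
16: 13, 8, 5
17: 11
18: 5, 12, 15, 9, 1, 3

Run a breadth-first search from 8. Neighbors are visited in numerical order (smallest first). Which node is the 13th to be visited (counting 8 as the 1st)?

1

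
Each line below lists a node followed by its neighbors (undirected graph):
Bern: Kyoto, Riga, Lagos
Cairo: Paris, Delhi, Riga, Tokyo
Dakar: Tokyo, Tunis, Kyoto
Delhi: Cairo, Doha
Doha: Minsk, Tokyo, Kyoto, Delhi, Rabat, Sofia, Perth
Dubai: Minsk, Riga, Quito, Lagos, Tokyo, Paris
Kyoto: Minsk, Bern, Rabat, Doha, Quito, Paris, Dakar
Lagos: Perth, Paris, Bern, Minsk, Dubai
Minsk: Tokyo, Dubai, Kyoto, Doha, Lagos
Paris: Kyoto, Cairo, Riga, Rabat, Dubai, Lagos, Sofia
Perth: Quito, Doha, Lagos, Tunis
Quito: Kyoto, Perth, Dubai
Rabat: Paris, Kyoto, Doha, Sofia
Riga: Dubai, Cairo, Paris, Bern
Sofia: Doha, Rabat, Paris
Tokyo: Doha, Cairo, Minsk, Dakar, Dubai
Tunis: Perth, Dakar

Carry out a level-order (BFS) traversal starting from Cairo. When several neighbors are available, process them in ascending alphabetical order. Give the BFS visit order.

Visit Cairo; enqueue Delhi, Paris, Riga, Tokyo → queue [Delhi, Paris, Riga, Tokyo]
Visit Delhi; enqueue Doha → queue [Paris, Riga, Tokyo, Doha]
Visit Paris; enqueue Dubai, Kyoto, Lagos, Rabat, Sofia → queue [Riga, Tokyo, Doha, Dubai, Kyoto, Lagos, Rabat, Sofia]
Visit Riga; enqueue Bern → queue [Tokyo, Doha, Dubai, Kyoto, Lagos, Rabat, Sofia, Bern]
Visit Tokyo; enqueue Dakar, Minsk → queue [Doha, Dubai, Kyoto, Lagos, Rabat, Sofia, Bern, Dakar, Minsk]
Visit Doha; enqueue Perth → queue [Dubai, Kyoto, Lagos, Rabat, Sofia, Bern, Dakar, Minsk, Perth]
Visit Dubai; enqueue Quito → queue [Kyoto, Lagos, Rabat, Sofia, Bern, Dakar, Minsk, Perth, Quito]
Visit Kyoto → queue [Lagos, Rabat, Sofia, Bern, Dakar, Minsk, Perth, Quito]
Visit Lagos → queue [Rabat, Sofia, Bern, Dakar, Minsk, Perth, Quito]
Visit Rabat → queue [Sofia, Bern, Dakar, Minsk, Perth, Quito]
Visit Sofia → queue [Bern, Dakar, Minsk, Perth, Quito]
Visit Bern → queue [Dakar, Minsk, Perth, Quito]
Visit Dakar; enqueue Tunis → queue [Minsk, Perth, Quito, Tunis]
Visit Minsk → queue [Perth, Quito, Tunis]
Visit Perth → queue [Quito, Tunis]
Visit Quito → queue [Tunis]
Visit Tunis → queue []

Cairo, Delhi, Paris, Riga, Tokyo, Doha, Dubai, Kyoto, Lagos, Rabat, Sofia, Bern, Dakar, Minsk, Perth, Quito, Tunis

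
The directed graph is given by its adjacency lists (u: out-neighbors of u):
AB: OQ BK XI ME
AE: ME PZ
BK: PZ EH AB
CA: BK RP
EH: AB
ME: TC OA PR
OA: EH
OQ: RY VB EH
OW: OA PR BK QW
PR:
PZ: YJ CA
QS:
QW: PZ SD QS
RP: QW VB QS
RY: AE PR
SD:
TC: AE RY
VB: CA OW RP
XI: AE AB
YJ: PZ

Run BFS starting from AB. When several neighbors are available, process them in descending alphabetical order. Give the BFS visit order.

AB, XI, OQ, ME, BK, AE, VB, RY, EH, TC, PR, OA, PZ, RP, OW, CA, YJ, QW, QS, SD

Visit AB; enqueue XI, OQ, ME, BK → queue [XI, OQ, ME, BK]
Visit XI; enqueue AE → queue [OQ, ME, BK, AE]
Visit OQ; enqueue VB, RY, EH → queue [ME, BK, AE, VB, RY, EH]
Visit ME; enqueue TC, PR, OA → queue [BK, AE, VB, RY, EH, TC, PR, OA]
Visit BK; enqueue PZ → queue [AE, VB, RY, EH, TC, PR, OA, PZ]
Visit AE → queue [VB, RY, EH, TC, PR, OA, PZ]
Visit VB; enqueue RP, OW, CA → queue [RY, EH, TC, PR, OA, PZ, RP, OW, CA]
Visit RY → queue [EH, TC, PR, OA, PZ, RP, OW, CA]
Visit EH → queue [TC, PR, OA, PZ, RP, OW, CA]
Visit TC → queue [PR, OA, PZ, RP, OW, CA]
Visit PR → queue [OA, PZ, RP, OW, CA]
Visit OA → queue [PZ, RP, OW, CA]
Visit PZ; enqueue YJ → queue [RP, OW, CA, YJ]
Visit RP; enqueue QW, QS → queue [OW, CA, YJ, QW, QS]
Visit OW → queue [CA, YJ, QW, QS]
Visit CA → queue [YJ, QW, QS]
Visit YJ → queue [QW, QS]
Visit QW; enqueue SD → queue [QS, SD]
Visit QS → queue [SD]
Visit SD → queue []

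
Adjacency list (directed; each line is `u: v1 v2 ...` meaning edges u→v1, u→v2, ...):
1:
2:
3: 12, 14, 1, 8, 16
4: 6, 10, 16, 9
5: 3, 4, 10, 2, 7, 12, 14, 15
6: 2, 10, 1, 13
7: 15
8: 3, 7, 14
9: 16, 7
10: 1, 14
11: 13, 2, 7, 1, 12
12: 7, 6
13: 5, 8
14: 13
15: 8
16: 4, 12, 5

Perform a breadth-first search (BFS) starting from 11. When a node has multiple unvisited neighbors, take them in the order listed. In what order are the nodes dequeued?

11, 13, 2, 7, 1, 12, 5, 8, 15, 6, 3, 4, 10, 14, 16, 9

Visit 11; enqueue 13, 2, 7, 1, 12 → queue [13, 2, 7, 1, 12]
Visit 13; enqueue 5, 8 → queue [2, 7, 1, 12, 5, 8]
Visit 2 → queue [7, 1, 12, 5, 8]
Visit 7; enqueue 15 → queue [1, 12, 5, 8, 15]
Visit 1 → queue [12, 5, 8, 15]
Visit 12; enqueue 6 → queue [5, 8, 15, 6]
Visit 5; enqueue 3, 4, 10, 14 → queue [8, 15, 6, 3, 4, 10, 14]
Visit 8 → queue [15, 6, 3, 4, 10, 14]
Visit 15 → queue [6, 3, 4, 10, 14]
Visit 6 → queue [3, 4, 10, 14]
Visit 3; enqueue 16 → queue [4, 10, 14, 16]
Visit 4; enqueue 9 → queue [10, 14, 16, 9]
Visit 10 → queue [14, 16, 9]
Visit 14 → queue [16, 9]
Visit 16 → queue [9]
Visit 9 → queue []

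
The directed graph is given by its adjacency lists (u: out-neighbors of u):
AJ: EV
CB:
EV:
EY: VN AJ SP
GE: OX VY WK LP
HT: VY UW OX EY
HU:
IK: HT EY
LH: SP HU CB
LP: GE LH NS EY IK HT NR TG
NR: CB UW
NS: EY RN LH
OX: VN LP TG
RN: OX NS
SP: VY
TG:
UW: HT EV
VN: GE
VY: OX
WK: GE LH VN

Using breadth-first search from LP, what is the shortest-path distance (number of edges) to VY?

2

Level 0: LP
Level 1: EY, GE, HT, IK, LH, NR, NS, TG
Level 2: AJ, CB, HU, OX, RN, SP, UW, VN, VY, WK
Level 3: EV
VY first appears at level 2.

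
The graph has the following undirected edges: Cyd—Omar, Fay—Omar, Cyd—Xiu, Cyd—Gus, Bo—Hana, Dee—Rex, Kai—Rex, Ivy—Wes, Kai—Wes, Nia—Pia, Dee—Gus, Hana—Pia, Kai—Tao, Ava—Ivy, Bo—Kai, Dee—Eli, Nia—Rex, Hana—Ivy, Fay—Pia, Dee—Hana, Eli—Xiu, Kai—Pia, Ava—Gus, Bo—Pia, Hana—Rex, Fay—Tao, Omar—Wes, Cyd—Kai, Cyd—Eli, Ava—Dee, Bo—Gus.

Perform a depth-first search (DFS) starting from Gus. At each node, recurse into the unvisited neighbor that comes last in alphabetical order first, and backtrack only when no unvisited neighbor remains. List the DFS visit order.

Visit Gus
Gus → Dee
Dee → Rex
Rex → Nia
Nia → Pia
Pia → Kai
Kai → Wes
Wes → Omar
Omar → Fay
Fay → Tao
Omar → Cyd
Cyd → Xiu
Xiu → Eli
Wes → Ivy
Ivy → Hana
Hana → Bo
Ivy → Ava

Gus, Dee, Rex, Nia, Pia, Kai, Wes, Omar, Fay, Tao, Cyd, Xiu, Eli, Ivy, Hana, Bo, Ava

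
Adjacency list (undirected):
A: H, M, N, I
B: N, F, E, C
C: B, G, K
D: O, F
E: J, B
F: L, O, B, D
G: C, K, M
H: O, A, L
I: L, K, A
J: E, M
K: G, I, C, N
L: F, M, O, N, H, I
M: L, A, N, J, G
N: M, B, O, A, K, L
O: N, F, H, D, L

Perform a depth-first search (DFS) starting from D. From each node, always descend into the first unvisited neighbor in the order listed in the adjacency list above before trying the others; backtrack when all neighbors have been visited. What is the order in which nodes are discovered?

Visit D
D → O
O → N
N → M
M → L
L → F
F → B
B → E
E → J
B → C
C → G
G → K
K → I
I → A
A → H

D, O, N, M, L, F, B, E, J, C, G, K, I, A, H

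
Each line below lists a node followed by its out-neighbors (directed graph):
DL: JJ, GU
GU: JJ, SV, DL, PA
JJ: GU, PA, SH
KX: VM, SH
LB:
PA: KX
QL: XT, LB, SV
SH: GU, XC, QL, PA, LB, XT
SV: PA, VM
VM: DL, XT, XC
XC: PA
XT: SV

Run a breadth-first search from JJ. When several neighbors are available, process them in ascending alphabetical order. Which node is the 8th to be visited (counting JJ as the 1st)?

LB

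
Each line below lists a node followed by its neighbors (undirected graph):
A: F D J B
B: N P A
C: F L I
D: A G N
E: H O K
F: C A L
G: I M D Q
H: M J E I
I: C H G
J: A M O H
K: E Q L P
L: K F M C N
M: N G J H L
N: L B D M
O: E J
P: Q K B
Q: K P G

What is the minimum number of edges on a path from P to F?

Level 0: P
Level 1: B, K, Q
Level 2: A, E, G, L, N
Level 3: C, D, F, H, I, J, M, O
F first appears at level 3.

3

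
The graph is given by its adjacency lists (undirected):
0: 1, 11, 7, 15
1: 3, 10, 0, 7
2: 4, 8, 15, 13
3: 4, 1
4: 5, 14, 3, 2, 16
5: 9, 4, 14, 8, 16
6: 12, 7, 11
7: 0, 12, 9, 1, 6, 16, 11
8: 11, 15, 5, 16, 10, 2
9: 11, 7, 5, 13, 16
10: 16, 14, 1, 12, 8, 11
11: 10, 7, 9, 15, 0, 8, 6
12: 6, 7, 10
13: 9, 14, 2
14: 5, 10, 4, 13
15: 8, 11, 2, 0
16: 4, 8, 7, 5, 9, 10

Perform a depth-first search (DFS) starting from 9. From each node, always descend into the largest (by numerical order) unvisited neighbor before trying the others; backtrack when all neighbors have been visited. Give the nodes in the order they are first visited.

9, 16, 10, 14, 13, 2, 15, 11, 8, 5, 4, 3, 1, 7, 12, 6, 0

Visit 9
9 → 16
16 → 10
10 → 14
14 → 13
13 → 2
2 → 15
15 → 11
11 → 8
8 → 5
5 → 4
4 → 3
3 → 1
1 → 7
7 → 12
12 → 6
7 → 0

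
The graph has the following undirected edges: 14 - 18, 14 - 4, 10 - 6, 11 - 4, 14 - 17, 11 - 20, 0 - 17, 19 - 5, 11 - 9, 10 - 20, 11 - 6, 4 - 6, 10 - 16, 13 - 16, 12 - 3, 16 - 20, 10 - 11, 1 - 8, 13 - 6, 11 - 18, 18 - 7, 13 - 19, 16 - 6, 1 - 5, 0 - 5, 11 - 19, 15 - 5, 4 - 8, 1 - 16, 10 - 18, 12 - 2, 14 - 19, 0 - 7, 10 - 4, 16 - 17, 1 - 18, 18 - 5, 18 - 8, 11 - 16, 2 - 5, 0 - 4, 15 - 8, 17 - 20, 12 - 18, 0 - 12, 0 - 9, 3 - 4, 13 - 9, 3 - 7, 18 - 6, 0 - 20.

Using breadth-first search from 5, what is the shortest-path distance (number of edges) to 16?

2

Level 0: 5
Level 1: 0, 1, 2, 15, 18, 19
Level 2: 4, 6, 7, 8, 9, 10, 11, 12, 13, 14, 16, 17, 20
Level 3: 3
16 first appears at level 2.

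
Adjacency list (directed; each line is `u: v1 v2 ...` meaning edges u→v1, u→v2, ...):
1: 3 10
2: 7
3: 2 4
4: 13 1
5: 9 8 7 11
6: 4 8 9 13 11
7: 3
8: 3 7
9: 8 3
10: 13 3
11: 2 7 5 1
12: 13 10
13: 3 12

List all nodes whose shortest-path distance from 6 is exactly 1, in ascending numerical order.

4, 8, 9, 11, 13

Level 0: 6
Level 1: 4, 8, 9, 11, 13
Level 2: 1, 2, 3, 5, 7, 12
Level 3: 10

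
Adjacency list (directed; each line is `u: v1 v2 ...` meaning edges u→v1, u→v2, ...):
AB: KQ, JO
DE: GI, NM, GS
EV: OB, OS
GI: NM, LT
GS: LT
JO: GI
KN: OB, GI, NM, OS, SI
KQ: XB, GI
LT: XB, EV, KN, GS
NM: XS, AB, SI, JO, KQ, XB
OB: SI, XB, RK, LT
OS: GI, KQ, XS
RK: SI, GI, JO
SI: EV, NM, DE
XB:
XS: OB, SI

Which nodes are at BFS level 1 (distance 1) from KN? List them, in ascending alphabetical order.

GI, NM, OB, OS, SI

Level 0: KN
Level 1: GI, NM, OB, OS, SI
Level 2: AB, DE, EV, JO, KQ, LT, RK, XB, XS
Level 3: GS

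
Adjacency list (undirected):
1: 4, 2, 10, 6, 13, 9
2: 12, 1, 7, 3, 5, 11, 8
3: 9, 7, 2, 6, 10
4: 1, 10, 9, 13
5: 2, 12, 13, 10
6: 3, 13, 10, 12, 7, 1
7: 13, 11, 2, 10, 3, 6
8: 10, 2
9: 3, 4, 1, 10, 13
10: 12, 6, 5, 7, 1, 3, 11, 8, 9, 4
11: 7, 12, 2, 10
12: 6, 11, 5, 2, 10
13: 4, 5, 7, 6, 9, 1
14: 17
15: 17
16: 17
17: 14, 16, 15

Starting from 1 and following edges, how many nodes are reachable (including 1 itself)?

13

BFS from 1 visits: 1, 2, 4, 6, 9, 10, 13, 3, 5, 7, 8, 11, 12
Reachable nodes: 13 of 17 total.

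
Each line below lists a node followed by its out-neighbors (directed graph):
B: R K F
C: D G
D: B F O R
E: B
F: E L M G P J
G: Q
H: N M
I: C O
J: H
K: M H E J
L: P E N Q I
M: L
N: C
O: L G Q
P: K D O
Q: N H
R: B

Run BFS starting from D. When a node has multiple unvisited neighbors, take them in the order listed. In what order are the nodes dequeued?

D, B, F, O, R, K, E, L, M, G, P, J, Q, H, N, I, C

Visit D; enqueue B, F, O, R → queue [B, F, O, R]
Visit B; enqueue K → queue [F, O, R, K]
Visit F; enqueue E, L, M, G, P, J → queue [O, R, K, E, L, M, G, P, J]
Visit O; enqueue Q → queue [R, K, E, L, M, G, P, J, Q]
Visit R → queue [K, E, L, M, G, P, J, Q]
Visit K; enqueue H → queue [E, L, M, G, P, J, Q, H]
Visit E → queue [L, M, G, P, J, Q, H]
Visit L; enqueue N, I → queue [M, G, P, J, Q, H, N, I]
Visit M → queue [G, P, J, Q, H, N, I]
Visit G → queue [P, J, Q, H, N, I]
Visit P → queue [J, Q, H, N, I]
Visit J → queue [Q, H, N, I]
Visit Q → queue [H, N, I]
Visit H → queue [N, I]
Visit N; enqueue C → queue [I, C]
Visit I → queue [C]
Visit C → queue []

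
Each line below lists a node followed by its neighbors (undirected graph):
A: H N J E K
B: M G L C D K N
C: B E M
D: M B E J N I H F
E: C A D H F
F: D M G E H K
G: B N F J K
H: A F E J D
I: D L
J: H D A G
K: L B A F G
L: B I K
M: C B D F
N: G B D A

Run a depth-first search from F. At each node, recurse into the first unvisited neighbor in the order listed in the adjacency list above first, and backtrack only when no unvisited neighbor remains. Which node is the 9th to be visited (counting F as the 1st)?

H

Visit F
F → D
D → M
M → C
C → B
B → G
G → N
N → A
A → H
H → E
H → J
A → K
K → L
L → I

Visit order: F, D, M, C, B, G, N, A, H, E, J, K, L, I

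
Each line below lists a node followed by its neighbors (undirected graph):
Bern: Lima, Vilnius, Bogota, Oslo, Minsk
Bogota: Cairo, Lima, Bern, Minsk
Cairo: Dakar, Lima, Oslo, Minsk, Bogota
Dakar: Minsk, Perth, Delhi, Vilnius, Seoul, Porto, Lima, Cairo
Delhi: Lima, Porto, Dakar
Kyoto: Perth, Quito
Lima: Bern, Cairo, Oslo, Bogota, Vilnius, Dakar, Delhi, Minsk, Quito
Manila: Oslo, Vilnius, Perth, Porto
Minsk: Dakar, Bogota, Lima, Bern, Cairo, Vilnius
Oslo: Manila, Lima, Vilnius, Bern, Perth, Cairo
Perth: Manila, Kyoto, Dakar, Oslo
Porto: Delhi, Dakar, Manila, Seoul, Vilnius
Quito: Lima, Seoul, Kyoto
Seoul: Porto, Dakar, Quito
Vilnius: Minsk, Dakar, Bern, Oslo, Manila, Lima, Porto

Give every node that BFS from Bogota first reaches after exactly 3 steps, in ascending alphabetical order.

Kyoto, Manila, Perth, Porto, Seoul

Level 0: Bogota
Level 1: Bern, Cairo, Lima, Minsk
Level 2: Dakar, Delhi, Oslo, Quito, Vilnius
Level 3: Kyoto, Manila, Perth, Porto, Seoul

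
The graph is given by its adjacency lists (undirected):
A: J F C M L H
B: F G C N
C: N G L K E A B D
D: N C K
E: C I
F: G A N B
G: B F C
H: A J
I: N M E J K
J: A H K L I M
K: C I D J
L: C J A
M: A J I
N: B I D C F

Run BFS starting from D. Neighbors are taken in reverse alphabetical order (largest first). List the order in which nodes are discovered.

D, N, K, C, I, F, B, J, L, G, E, A, M, H

Visit D; enqueue N, K, C → queue [N, K, C]
Visit N; enqueue I, F, B → queue [K, C, I, F, B]
Visit K; enqueue J → queue [C, I, F, B, J]
Visit C; enqueue L, G, E, A → queue [I, F, B, J, L, G, E, A]
Visit I; enqueue M → queue [F, B, J, L, G, E, A, M]
Visit F → queue [B, J, L, G, E, A, M]
Visit B → queue [J, L, G, E, A, M]
Visit J; enqueue H → queue [L, G, E, A, M, H]
Visit L → queue [G, E, A, M, H]
Visit G → queue [E, A, M, H]
Visit E → queue [A, M, H]
Visit A → queue [M, H]
Visit M → queue [H]
Visit H → queue []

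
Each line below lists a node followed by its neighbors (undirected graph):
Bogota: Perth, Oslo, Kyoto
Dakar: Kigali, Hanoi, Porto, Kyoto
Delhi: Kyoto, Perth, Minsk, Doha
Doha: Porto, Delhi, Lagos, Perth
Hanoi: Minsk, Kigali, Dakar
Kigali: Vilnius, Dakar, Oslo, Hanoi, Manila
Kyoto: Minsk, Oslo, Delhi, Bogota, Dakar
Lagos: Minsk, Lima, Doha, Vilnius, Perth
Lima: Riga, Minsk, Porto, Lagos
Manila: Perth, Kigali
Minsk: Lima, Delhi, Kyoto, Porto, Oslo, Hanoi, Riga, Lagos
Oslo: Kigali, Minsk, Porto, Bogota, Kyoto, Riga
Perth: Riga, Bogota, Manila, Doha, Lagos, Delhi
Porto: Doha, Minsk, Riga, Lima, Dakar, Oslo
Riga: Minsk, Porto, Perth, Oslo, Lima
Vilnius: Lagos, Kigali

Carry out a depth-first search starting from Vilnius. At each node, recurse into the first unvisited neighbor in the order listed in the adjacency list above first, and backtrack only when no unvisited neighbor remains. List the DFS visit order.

Vilnius -> Lagos -> Minsk -> Lima -> Riga -> Porto -> Doha -> Delhi -> Kyoto -> Oslo -> Kigali -> Dakar -> Hanoi -> Manila -> Perth -> Bogota

Visit Vilnius
Vilnius → Lagos
Lagos → Minsk
Minsk → Lima
Lima → Riga
Riga → Porto
Porto → Doha
Doha → Delhi
Delhi → Kyoto
Kyoto → Oslo
Oslo → Kigali
Kigali → Dakar
Dakar → Hanoi
Kigali → Manila
Manila → Perth
Perth → Bogota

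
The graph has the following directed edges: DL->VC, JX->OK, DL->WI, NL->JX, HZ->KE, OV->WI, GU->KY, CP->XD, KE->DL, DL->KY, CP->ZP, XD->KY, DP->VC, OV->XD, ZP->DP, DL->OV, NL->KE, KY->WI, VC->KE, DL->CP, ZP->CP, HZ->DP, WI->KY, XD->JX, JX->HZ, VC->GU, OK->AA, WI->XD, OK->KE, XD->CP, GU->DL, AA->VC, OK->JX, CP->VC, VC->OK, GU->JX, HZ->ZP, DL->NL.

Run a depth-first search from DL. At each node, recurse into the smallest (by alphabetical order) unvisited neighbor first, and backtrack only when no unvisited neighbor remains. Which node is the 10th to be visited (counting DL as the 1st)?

Visit DL
DL → CP
CP → VC
VC → GU
GU → JX
JX → HZ
HZ → DP
HZ → KE
HZ → ZP
JX → OK
OK → AA
GU → KY
KY → WI
WI → XD
DL → NL
DL → OV

Visit order: DL, CP, VC, GU, JX, HZ, DP, KE, ZP, OK, AA, KY, WI, XD, NL, OV

OK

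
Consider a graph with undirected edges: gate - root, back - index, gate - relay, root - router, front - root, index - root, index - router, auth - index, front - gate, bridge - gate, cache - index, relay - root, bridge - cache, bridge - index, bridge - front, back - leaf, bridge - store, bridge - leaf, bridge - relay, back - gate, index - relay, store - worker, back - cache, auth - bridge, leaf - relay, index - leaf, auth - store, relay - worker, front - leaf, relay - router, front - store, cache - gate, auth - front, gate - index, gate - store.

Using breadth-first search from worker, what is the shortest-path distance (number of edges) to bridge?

2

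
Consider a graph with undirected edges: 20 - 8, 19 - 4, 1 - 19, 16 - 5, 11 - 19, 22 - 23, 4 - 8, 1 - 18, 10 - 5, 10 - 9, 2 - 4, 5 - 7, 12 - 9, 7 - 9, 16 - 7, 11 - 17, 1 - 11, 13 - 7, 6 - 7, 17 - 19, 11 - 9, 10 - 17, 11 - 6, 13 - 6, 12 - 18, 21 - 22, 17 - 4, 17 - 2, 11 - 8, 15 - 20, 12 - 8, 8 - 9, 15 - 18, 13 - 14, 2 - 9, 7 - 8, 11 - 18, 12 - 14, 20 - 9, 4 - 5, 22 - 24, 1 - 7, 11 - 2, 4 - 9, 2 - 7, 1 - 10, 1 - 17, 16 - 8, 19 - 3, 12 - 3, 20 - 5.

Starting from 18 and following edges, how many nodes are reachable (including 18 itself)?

20

BFS from 18 visits: 18, 15, 12, 11, 1, 20, 14, 9, 8, 3, 19, 17, 6, 2, 10, 7, 5, 13, 4, 16
Reachable nodes: 20 of 24 total.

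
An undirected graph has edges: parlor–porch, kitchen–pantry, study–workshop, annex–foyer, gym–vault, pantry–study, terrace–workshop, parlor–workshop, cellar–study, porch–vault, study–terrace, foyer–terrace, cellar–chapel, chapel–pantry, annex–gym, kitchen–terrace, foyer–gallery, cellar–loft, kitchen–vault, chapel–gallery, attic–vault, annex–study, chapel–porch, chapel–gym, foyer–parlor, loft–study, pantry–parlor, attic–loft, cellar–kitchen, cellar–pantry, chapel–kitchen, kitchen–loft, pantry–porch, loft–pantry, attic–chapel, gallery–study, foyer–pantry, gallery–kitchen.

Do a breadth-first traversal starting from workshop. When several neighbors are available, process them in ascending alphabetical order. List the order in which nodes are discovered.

workshop, parlor, study, terrace, foyer, pantry, porch, annex, cellar, gallery, loft, kitchen, chapel, vault, gym, attic

Visit workshop; enqueue parlor, study, terrace → queue [parlor, study, terrace]
Visit parlor; enqueue foyer, pantry, porch → queue [study, terrace, foyer, pantry, porch]
Visit study; enqueue annex, cellar, gallery, loft → queue [terrace, foyer, pantry, porch, annex, cellar, gallery, loft]
Visit terrace; enqueue kitchen → queue [foyer, pantry, porch, annex, cellar, gallery, loft, kitchen]
Visit foyer → queue [pantry, porch, annex, cellar, gallery, loft, kitchen]
Visit pantry; enqueue chapel → queue [porch, annex, cellar, gallery, loft, kitchen, chapel]
Visit porch; enqueue vault → queue [annex, cellar, gallery, loft, kitchen, chapel, vault]
Visit annex; enqueue gym → queue [cellar, gallery, loft, kitchen, chapel, vault, gym]
Visit cellar → queue [gallery, loft, kitchen, chapel, vault, gym]
Visit gallery → queue [loft, kitchen, chapel, vault, gym]
Visit loft; enqueue attic → queue [kitchen, chapel, vault, gym, attic]
Visit kitchen → queue [chapel, vault, gym, attic]
Visit chapel → queue [vault, gym, attic]
Visit vault → queue [gym, attic]
Visit gym → queue [attic]
Visit attic → queue []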